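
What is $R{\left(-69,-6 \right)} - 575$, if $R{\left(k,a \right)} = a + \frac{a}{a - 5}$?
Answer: $- \frac{6385}{11} \approx -580.45$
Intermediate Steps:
$R{\left(k,a \right)} = a + \frac{a}{-5 + a}$
$R{\left(-69,-6 \right)} - 575 = - \frac{6 \left(-4 - 6\right)}{-5 - 6} - 575 = \left(-6\right) \frac{1}{-11} \left(-10\right) - 575 = \left(-6\right) \left(- \frac{1}{11}\right) \left(-10\right) - 575 = - \frac{60}{11} - 575 = - \frac{6385}{11}$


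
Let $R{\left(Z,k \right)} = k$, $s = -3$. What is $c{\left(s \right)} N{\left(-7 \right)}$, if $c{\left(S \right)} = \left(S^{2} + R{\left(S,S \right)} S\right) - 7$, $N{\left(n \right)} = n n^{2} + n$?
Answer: $-3850$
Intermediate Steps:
$N{\left(n \right)} = n + n^{3}$ ($N{\left(n \right)} = n^{3} + n = n + n^{3}$)
$c{\left(S \right)} = -7 + 2 S^{2}$ ($c{\left(S \right)} = \left(S^{2} + S S\right) - 7 = \left(S^{2} + S^{2}\right) - 7 = 2 S^{2} - 7 = -7 + 2 S^{2}$)
$c{\left(s \right)} N{\left(-7 \right)} = \left(-7 + 2 \left(-3\right)^{2}\right) \left(-7 + \left(-7\right)^{3}\right) = \left(-7 + 2 \cdot 9\right) \left(-7 - 343\right) = \left(-7 + 18\right) \left(-350\right) = 11 \left(-350\right) = -3850$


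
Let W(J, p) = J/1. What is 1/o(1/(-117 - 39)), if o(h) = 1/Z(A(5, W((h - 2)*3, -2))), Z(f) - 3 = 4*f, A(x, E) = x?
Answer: 23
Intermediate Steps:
W(J, p) = J (W(J, p) = J*1 = J)
Z(f) = 3 + 4*f
o(h) = 1/23 (o(h) = 1/(3 + 4*5) = 1/(3 + 20) = 1/23)
1/o(1/(-117 - 39)) = 1/(1/23) = 23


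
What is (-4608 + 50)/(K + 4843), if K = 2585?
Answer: -2279/3714 ≈ -0.61362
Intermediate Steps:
(-4608 + 50)/(K + 4843) = (-4608 + 50)/(2585 + 4843) = -4558/7428 = -4558*1/7428 = -2279/3714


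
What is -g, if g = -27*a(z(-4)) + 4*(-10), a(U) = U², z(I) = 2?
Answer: 148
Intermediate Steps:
g = -148 (g = -27*2² + 4*(-10) = -27*4 - 40 = -108 - 40 = -148)
-g = -1*(-148) = 148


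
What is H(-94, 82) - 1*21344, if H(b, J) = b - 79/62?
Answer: -1329235/62 ≈ -21439.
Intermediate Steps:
H(b, J) = -79/62 + b (H(b, J) = b - 79*1/62 = b - 79/62 = -79/62 + b)
H(-94, 82) - 1*21344 = (-79/62 - 94) - 1*21344 = -5907/62 - 21344 = -1329235/62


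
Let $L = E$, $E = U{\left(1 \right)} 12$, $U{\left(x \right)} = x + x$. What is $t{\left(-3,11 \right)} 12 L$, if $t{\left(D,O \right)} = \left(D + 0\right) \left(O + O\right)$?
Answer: $-19008$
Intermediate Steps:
$U{\left(x \right)} = 2 x$
$t{\left(D,O \right)} = 2 D O$ ($t{\left(D,O \right)} = D 2 O = 2 D O$)
$E = 24$ ($E = 2 \cdot 1 \cdot 12 = 2 \cdot 12 = 24$)
$L = 24$
$t{\left(-3,11 \right)} 12 L = 2 \left(-3\right) 11 \cdot 12 \cdot 24 = \left(-66\right) 12 \cdot 24 = \left(-792\right) 24 = -19008$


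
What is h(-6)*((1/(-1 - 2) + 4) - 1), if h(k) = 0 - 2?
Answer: -16/3 ≈ -5.3333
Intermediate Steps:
h(k) = -2
h(-6)*((1/(-1 - 2) + 4) - 1) = -2*((1/(-1 - 2) + 4) - 1) = -2*((1/(-3) + 4) - 1) = -2*((-⅓ + 4) - 1) = -2*(11/3 - 1) = -2*8/3 = -16/3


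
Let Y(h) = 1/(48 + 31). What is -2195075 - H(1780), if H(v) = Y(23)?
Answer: -173410926/79 ≈ -2.1951e+6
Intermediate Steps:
Y(h) = 1/79
H(v) = 1/79
-2195075 - H(1780) = -2195075 - 1*1/79 = -2195075 - 1/79 = -173410926/79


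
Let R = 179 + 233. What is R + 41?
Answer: 453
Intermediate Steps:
R = 412
R + 41 = 412 + 41 = 453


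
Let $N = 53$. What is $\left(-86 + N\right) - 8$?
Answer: $-41$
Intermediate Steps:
$\left(-86 + N\right) - 8 = \left(-86 + 53\right) - 8 = -33 - 8 = -41$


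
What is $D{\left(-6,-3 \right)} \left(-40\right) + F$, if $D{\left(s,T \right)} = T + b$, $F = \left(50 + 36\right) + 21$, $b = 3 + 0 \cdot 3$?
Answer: $107$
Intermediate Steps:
$b = 3$ ($b = 3 + 0 = 3$)
$F = 107$ ($F = 86 + 21 = 107$)
$D{\left(s,T \right)} = 3 + T$ ($D{\left(s,T \right)} = T + 3 = 3 + T$)
$D{\left(-6,-3 \right)} \left(-40\right) + F = \left(3 - 3\right) \left(-40\right) + 107 = 0 \left(-40\right) + 107 = 0 + 107 = 107$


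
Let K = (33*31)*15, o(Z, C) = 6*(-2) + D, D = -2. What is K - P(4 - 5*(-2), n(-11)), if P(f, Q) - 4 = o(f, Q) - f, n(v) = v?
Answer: 15369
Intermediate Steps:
o(Z, C) = -14 (o(Z, C) = 6*(-2) - 2 = -12 - 2 = -14)
K = 15345 (K = 1023*15 = 15345)
P(f, Q) = -10 - f (P(f, Q) = 4 + (-14 - f) = -10 - f)
K - P(4 - 5*(-2), n(-11)) = 15345 - (-10 - (4 - 5*(-2))) = 15345 - (-10 - (4 + 10)) = 15345 - (-10 - 1*14) = 15345 - (-10 - 14) = 15345 - 1*(-24) = 15345 + 24 = 15369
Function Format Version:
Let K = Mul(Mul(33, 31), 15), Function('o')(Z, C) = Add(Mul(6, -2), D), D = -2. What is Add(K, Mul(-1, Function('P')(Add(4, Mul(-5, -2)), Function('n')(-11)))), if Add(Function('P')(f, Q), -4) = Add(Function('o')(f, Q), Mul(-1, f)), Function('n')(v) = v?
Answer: 15369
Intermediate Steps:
Function('o')(Z, C) = -14 (Function('o')(Z, C) = Add(Mul(6, -2), -2) = Add(-12, -2) = -14)
K = 15345 (K = Mul(1023, 15) = 15345)
Function('P')(f, Q) = Add(-10, Mul(-1, f)) (Function('P')(f, Q) = Add(4, Add(-14, Mul(-1, f))) = Add(-10, Mul(-1, f)))
Add(K, Mul(-1, Function('P')(Add(4, Mul(-5, -2)), Function('n')(-11)))) = Add(15345, Mul(-1, Add(-10, Mul(-1, Add(4, Mul(-5, -2)))))) = Add(15345, Mul(-1, Add(-10, Mul(-1, Add(4, 10))))) = Add(15345, Mul(-1, Add(-10, Mul(-1, 14)))) = Add(15345, Mul(-1, Add(-10, -14))) = Add(15345, Mul(-1, -24)) = Add(15345, 24) = 15369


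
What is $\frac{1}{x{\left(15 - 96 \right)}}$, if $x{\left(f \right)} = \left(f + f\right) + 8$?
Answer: $- \frac{1}{154} \approx -0.0064935$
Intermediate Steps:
$x{\left(f \right)} = 8 + 2 f$ ($x{\left(f \right)} = 2 f + 8 = 8 + 2 f$)
$\frac{1}{x{\left(15 - 96 \right)}} = \frac{1}{8 + 2 \left(15 - 96\right)} = \frac{1}{8 + 2 \left(-81\right)} = \frac{1}{8 - 162} = \frac{1}{-154} = - \frac{1}{154}$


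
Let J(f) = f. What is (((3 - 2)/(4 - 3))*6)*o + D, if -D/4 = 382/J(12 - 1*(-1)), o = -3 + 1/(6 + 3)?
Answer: -5260/39 ≈ -134.87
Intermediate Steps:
o = -26/9 (o = -3 + 1/9 = -26/9 ≈ -2.8889)
D = -1528/13 (D = -1528/(12 - 1*(-1)) = -1528/(12 + 1) = -1528/13 ≈ -117.54)
(((3 - 2)/(4 - 3))*6)*o + D = (((3 - 2)/(4 - 3))*6)*(-26/9) - 1528/13 = ((1/1)*6)*(-26/9) - 1528/13 = ((1*1)*6)*(-26/9) - 1528/13 = (1*6)*(-26/9) - 1528/13 = 6*(-26/9) - 1528/13 = -52/3 - 1528/13 = -5260/39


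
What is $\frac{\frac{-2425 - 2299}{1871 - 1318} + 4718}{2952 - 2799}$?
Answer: $\frac{289370}{9401} \approx 30.781$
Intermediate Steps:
$\frac{\frac{-2425 - 2299}{1871 - 1318} + 4718}{2952 - 2799} = \frac{- \frac{4724}{553} + 4718}{153} = \left(\left(-4724\right) \frac{1}{553} + 4718\right) \frac{1}{153} = \left(- \frac{4724}{553} + 4718\right) \frac{1}{153} = \frac{2604330}{553} \cdot \frac{1}{153} = \frac{289370}{9401}$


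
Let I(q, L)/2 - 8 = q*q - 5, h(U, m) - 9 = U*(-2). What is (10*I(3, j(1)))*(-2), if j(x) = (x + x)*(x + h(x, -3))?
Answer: -480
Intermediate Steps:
h(U, m) = 9 - 2*U (h(U, m) = 9 + U*(-2) = 9 - 2*U)
j(x) = 2*x*(9 - x) (j(x) = (x + x)*(x + (9 - 2*x)) = (2*x)*(9 - x) = 2*x*(9 - x))
I(q, L) = 6 + 2*q² (I(q, L) = 16 + 2*(q*q - 5) = 16 + 2*(q² - 5) = 16 + 2*(-5 + q²) = 16 + (-10 + 2*q²) = 6 + 2*q²)
(10*I(3, j(1)))*(-2) = (10*(6 + 2*3²))*(-2) = (10*(6 + 2*9))*(-2) = (10*(6 + 18))*(-2) = (10*24)*(-2) = 240*(-2) = -480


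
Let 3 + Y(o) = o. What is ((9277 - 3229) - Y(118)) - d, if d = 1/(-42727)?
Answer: 253499292/42727 ≈ 5933.0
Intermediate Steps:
Y(o) = -3 + o
d = -1/42727 ≈ -2.3404e-5
((9277 - 3229) - Y(118)) - d = ((9277 - 3229) - (-3 + 118)) - 1*(-1/42727) = (6048 - 1*115) + 1/42727 = (6048 - 115) + 1/42727 = 5933 + 1/42727 = 253499292/42727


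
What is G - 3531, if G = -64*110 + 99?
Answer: -10472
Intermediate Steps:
G = -6941 (G = -7040 + 99 = -6941)
G - 3531 = -6941 - 3531 = -10472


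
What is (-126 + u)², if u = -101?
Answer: 51529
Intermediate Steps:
(-126 + u)² = (-126 - 101)² = (-227)² = 51529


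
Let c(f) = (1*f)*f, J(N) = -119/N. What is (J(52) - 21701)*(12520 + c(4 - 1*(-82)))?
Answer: -432242693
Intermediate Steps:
c(f) = f² (c(f) = f*f = f²)
(J(52) - 21701)*(12520 + c(4 - 1*(-82))) = (-119/52 - 21701)*(12520 + (4 - 1*(-82))²) = (-119*1/52 - 21701)*(12520 + (4 + 82)²) = (-119/52 - 21701)*(12520 + 86²) = -1128571*(12520 + 7396)/52 = -1128571/52*19916 = -432242693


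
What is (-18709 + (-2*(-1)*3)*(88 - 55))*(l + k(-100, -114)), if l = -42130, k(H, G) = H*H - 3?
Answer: 594813963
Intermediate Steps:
k(H, G) = -3 + H² (k(H, G) = H² - 3 = -3 + H²)
(-18709 + (-2*(-1)*3)*(88 - 55))*(l + k(-100, -114)) = (-18709 + (-2*(-1)*3)*(88 - 55))*(-42130 + (-3 + (-100)²)) = (-18709 + (2*3)*33)*(-42130 + (-3 + 10000)) = (-18709 + 6*33)*(-42130 + 9997) = (-18709 + 198)*(-32133) = -18511*(-32133) = 594813963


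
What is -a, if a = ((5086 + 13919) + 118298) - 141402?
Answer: 4099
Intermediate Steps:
a = -4099 (a = (19005 + 118298) - 141402 = 137303 - 141402 = -4099)
-a = -1*(-4099) = 4099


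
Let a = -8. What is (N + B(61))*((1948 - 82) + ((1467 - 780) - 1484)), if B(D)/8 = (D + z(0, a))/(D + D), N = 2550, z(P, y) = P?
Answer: 2730226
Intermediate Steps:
B(D) = 4 (B(D) = 8*((D + 0)/(D + D)) = 8*(D/((2*D))) = 8*(D*(1/(2*D))) = 8*(1/2) = 4)
(N + B(61))*((1948 - 82) + ((1467 - 780) - 1484)) = (2550 + 4)*((1948 - 82) + ((1467 - 780) - 1484)) = 2554*(1866 + (687 - 1484)) = 2554*(1866 - 797) = 2554*1069 = 2730226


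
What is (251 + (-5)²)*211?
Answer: 58236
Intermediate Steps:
(251 + (-5)²)*211 = (251 + 25)*211 = 276*211 = 58236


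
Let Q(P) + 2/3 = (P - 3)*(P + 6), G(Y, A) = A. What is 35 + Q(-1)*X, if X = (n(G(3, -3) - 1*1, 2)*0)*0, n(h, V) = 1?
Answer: 35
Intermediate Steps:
Q(P) = -2/3 + (-3 + P)*(6 + P) (Q(P) = -2/3 + (P - 3)*(P + 6) = -2/3 + (-3 + P)*(6 + P))
X = 0 (X = (1*0)*0 = 0*0 = 0)
35 + Q(-1)*X = 35 + (-56/3 + (-1)**2 + 3*(-1))*0 = 35 + (-56/3 + 1 - 3)*0 = 35 - 62/3*0 = 35 + 0 = 35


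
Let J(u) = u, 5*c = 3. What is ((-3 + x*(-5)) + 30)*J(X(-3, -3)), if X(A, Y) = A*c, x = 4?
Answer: -63/5 ≈ -12.600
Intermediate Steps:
c = ⅗ (c = (⅕)*3 = ⅗ ≈ 0.60000)
X(A, Y) = 3*A/5 (X(A, Y) = A*(⅗) = 3*A/5)
((-3 + x*(-5)) + 30)*J(X(-3, -3)) = ((-3 + 4*(-5)) + 30)*((⅗)*(-3)) = ((-3 - 20) + 30)*(-9/5) = (-23 + 30)*(-9/5) = 7*(-9/5) = -63/5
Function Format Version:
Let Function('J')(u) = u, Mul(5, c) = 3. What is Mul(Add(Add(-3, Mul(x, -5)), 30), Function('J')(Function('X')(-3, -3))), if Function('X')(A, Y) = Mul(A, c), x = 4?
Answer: Rational(-63, 5) ≈ -12.600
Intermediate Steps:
c = Rational(3, 5) (c = Mul(Rational(1, 5), 3) = Rational(3, 5) ≈ 0.60000)
Function('X')(A, Y) = Mul(Rational(3, 5), A) (Function('X')(A, Y) = Mul(A, Rational(3, 5)) = Mul(Rational(3, 5), A))
Mul(Add(Add(-3, Mul(x, -5)), 30), Function('J')(Function('X')(-3, -3))) = Mul(Add(Add(-3, Mul(4, -5)), 30), Mul(Rational(3, 5), -3)) = Mul(Add(Add(-3, -20), 30), Rational(-9, 5)) = Mul(Add(-23, 30), Rational(-9, 5)) = Mul(7, Rational(-9, 5)) = Rational(-63, 5)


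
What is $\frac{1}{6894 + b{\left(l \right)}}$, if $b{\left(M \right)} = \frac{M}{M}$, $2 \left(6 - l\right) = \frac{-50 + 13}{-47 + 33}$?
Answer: $\frac{1}{6895} \approx 0.00014503$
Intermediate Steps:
$l = \frac{131}{28}$ ($l = 6 - \frac{\left(-50 + 13\right) \frac{1}{-47 + 33}}{2} = 6 - \frac{\left(-37\right) \frac{1}{-14}}{2} = 6 - \frac{\left(-37\right) \left(- \frac{1}{14}\right)}{2} = 6 - \frac{37}{28} = \frac{131}{28} \approx 4.6786$)
$b{\left(M \right)} = 1$
$\frac{1}{6894 + b{\left(l \right)}} = \frac{1}{6894 + 1} = \frac{1}{6895}$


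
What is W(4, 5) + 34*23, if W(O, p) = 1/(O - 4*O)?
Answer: 9383/12 ≈ 781.92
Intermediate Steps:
W(O, p) = -1/(3*O) (W(O, p) = 1/(-3*O) = -1/(3*O))
W(4, 5) + 34*23 = -⅓/4 + 34*23 = -⅓*¼ + 782 = -1/12 + 782 = 9383/12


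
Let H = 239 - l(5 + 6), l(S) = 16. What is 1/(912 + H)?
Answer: 1/1135 ≈ 0.00088106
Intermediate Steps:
H = 223 (H = 239 - 1*16 = 239 - 16 = 223)
1/(912 + H) = 1/(912 + 223) = 1/1135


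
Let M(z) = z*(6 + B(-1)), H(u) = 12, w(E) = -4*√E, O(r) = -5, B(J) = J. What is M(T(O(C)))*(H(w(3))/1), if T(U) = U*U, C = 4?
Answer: 1500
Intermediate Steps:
T(U) = U²
M(z) = 5*z (M(z) = z*(6 - 1) = z*5 = 5*z)
M(T(O(C)))*(H(w(3))/1) = (5*(-5)²)*(12/1) = (5*25)*(12*1) = 125*12 = 1500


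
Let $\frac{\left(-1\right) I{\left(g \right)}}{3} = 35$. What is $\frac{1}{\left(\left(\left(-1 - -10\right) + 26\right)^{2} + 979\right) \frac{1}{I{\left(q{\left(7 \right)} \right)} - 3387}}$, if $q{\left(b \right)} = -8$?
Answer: $- \frac{873}{551} \approx -1.5844$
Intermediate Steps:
$I{\left(g \right)} = -105$ ($I{\left(g \right)} = \left(-3\right) 35 = -105$)
$\frac{1}{\left(\left(\left(-1 - -10\right) + 26\right)^{2} + 979\right) \frac{1}{I{\left(q{\left(7 \right)} \right)} - 3387}} = \frac{1}{\left(\left(\left(-1 - -10\right) + 26\right)^{2} + 979\right) \frac{1}{-105 - 3387}} = \frac{1}{\left(\left(\left(-1 + 10\right) + 26\right)^{2} + 979\right) \frac{1}{-3492}} = \frac{1}{\left(\left(9 + 26\right)^{2} + 979\right) \left(- \frac{1}{3492}\right)} = \frac{1}{\left(35^{2} + 979\right) \left(- \frac{1}{3492}\right)} = \frac{1}{\left(1225 + 979\right) \left(- \frac{1}{3492}\right)} = \frac{1}{2204 \left(- \frac{1}{3492}\right)} = \frac{1}{- \frac{551}{873}} = - \frac{873}{551}$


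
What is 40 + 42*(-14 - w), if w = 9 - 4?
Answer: -758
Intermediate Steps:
w = 5
40 + 42*(-14 - w) = 40 + 42*(-14 - 1*5) = 40 + 42*(-14 - 5) = 40 + 42*(-19) = 40 - 798 = -758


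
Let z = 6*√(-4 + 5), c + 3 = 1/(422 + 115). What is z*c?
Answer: -3220/179 ≈ -17.989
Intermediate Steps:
c = -1610/537 (c = -3 + 1/(422 + 115) = -3 + 1/537 = -1610/537 ≈ -2.9981)
z = 6 (z = 6*√1 = 6*1 = 6)
z*c = 6*(-1610/537) = -3220/179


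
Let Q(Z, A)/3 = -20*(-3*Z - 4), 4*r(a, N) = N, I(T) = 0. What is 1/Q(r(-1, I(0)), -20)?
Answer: 1/240 ≈ 0.0041667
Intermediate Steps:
r(a, N) = N/4
Q(Z, A) = 240 + 180*Z (Q(Z, A) = 3*(-20*(-3*Z - 4)) = 3*(-20*(-4 - 3*Z)) = 3*(80 + 60*Z) = 240 + 180*Z)
1/Q(r(-1, I(0)), -20) = 1/(240 + 180*((¼)*0)) = 1/(240 + 180*0) = 1/(240 + 0) = 1/240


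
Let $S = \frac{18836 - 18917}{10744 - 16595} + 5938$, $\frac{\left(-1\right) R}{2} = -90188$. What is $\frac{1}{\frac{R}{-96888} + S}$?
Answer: $\frac{70861461}{420644413912} \approx 0.00016846$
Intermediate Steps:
$R = 180376$ ($R = \left(-2\right) \left(-90188\right) = 180376$)
$S = \frac{34743319}{5851}$ ($S = - \frac{81}{-5851} + 5938 = \left(-81\right) \left(- \frac{1}{5851}\right) + 5938 = \frac{81}{5851} + 5938 = \frac{34743319}{5851} \approx 5938.0$)
$\frac{1}{\frac{R}{-96888} + S} = \frac{1}{\frac{180376}{-96888} + \frac{34743319}{5851}} = \frac{1}{180376 \left(- \frac{1}{96888}\right) + \frac{34743319}{5851}} = \frac{1}{- \frac{22547}{12111} + \frac{34743319}{5851}} = \frac{1}{\frac{420644413912}{70861461}} = \frac{70861461}{420644413912}$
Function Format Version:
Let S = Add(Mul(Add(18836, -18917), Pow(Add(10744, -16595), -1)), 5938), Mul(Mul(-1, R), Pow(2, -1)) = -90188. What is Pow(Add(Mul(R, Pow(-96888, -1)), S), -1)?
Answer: Rational(70861461, 420644413912) ≈ 0.00016846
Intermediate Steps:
R = 180376 (R = Mul(-2, -90188) = 180376)
S = Rational(34743319, 5851) (S = Add(Mul(-81, Pow(-5851, -1)), 5938) = Add(Mul(-81, Rational(-1, 5851)), 5938) = Add(Rational(81, 5851), 5938) = Rational(34743319, 5851) ≈ 5938.0)
Pow(Add(Mul(R, Pow(-96888, -1)), S), -1) = Pow(Add(Mul(180376, Pow(-96888, -1)), Rational(34743319, 5851)), -1) = Pow(Add(Mul(180376, Rational(-1, 96888)), Rational(34743319, 5851)), -1) = Pow(Add(Rational(-22547, 12111), Rational(34743319, 5851)), -1) = Pow(Rational(420644413912, 70861461), -1) = Rational(70861461, 420644413912)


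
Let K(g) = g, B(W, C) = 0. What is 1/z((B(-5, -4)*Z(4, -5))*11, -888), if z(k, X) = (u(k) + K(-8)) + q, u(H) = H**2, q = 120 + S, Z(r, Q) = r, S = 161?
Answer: 1/273 ≈ 0.0036630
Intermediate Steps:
q = 281 (q = 120 + 161 = 281)
z(k, X) = 273 + k**2 (z(k, X) = (k**2 - 8) + 281 = (-8 + k**2) + 281 = 273 + k**2)
1/z((B(-5, -4)*Z(4, -5))*11, -888) = 1/(273 + ((0*4)*11)**2) = 1/(273 + (0*11)**2) = 1/(273 + 0**2) = 1/(273 + 0) = 1/273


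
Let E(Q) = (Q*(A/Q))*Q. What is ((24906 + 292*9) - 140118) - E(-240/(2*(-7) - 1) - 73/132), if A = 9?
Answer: -4959813/44 ≈ -1.1272e+5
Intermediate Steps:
E(Q) = 9*Q (E(Q) = (Q*(9/Q))*Q = 9*Q)
((24906 + 292*9) - 140118) - E(-240/(2*(-7) - 1) - 73/132) = ((24906 + 292*9) - 140118) - 9*(-240/(2*(-7) - 1) - 73/132) = ((24906 + 2628) - 140118) - 9*(-240/(-14 - 1) - 73*1/132) = (27534 - 140118) - 9*(-240/(-15) - 73/132) = -112584 - 9*(-240*(-1/15) - 73/132) = -112584 - 9*(16 - 73/132) = -112584 - 9*2039/132 = -112584 - 1*6117/44 = -112584 - 6117/44 = -4959813/44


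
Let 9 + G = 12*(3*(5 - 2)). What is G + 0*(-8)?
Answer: 99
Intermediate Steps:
G = 99 (G = -9 + 12*(3*(5 - 2)) = -9 + 12*(3*3) = -9 + 12*9 = -9 + 108 = 99)
G + 0*(-8) = 99 + 0*(-8) = 99 + 0 = 99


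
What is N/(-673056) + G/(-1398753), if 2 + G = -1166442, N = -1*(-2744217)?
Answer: -113088875131/34868114784 ≈ -3.2433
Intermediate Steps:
N = 2744217
G = -1166444 (G = -2 - 1166442 = -1166444)
N/(-673056) + G/(-1398753) = 2744217/(-673056) - 1166444/(-1398753) = 2744217*(-1/673056) - 1166444*(-1/1398753) = -304913/74784 + 1166444/1398753 = -113088875131/34868114784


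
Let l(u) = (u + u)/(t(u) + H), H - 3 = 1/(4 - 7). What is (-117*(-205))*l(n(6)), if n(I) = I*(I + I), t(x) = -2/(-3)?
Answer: 1036152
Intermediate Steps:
t(x) = ⅔ (t(x) = -2*(-⅓) = ⅔)
n(I) = 2*I² (n(I) = I*(2*I) = 2*I²)
H = 8/3 (H = 3 + 1/(4 - 7) = 3 + 1/(-3) = 3 - ⅓ = 8/3 ≈ 2.6667)
l(u) = 3*u/5 (l(u) = (u + u)/(⅔ + 8/3) = (2*u)/(10/3) = (2*u)*(3/10) = 3*u/5)
(-117*(-205))*l(n(6)) = (-117*(-205))*(3*(2*6²)/5) = 23985*(3*(2*36)/5) = 23985*((⅗)*72) = 23985*(216/5) = 1036152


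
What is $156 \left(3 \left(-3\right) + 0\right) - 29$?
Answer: $-1433$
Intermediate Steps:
$156 \left(3 \left(-3\right) + 0\right) - 29 = 156 \left(-9 + 0\right) - 29 = 156 \left(-9\right) - 29 = -1404 - 29 = -1433$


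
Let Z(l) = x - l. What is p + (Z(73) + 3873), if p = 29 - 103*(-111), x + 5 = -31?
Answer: 15226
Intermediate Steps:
x = -36 (x = -5 - 31 = -36)
Z(l) = -36 - l
p = 11462 (p = 29 + 11433 = 11462)
p + (Z(73) + 3873) = 11462 + ((-36 - 1*73) + 3873) = 11462 + ((-36 - 73) + 3873) = 11462 + (-109 + 3873) = 11462 + 3764 = 15226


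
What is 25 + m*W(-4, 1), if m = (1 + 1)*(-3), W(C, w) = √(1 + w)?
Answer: 25 - 6*√2 ≈ 16.515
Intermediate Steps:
m = -6 (m = 2*(-3) = -6)
25 + m*W(-4, 1) = 25 - 6*√(1 + 1) = 25 - 6*√2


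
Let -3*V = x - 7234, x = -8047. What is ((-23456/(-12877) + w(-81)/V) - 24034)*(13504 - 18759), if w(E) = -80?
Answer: 24850356069281510/196773437 ≈ 1.2629e+8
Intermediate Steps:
V = 15281/3 (V = -(-8047 - 7234)/3 = -⅓*(-15281) = 15281/3 ≈ 5093.7)
((-23456/(-12877) + w(-81)/V) - 24034)*(13504 - 18759) = ((-23456/(-12877) - 80/15281/3) - 24034)*(13504 - 18759) = ((-23456*(-1/12877) - 80*3/15281) - 24034)*(-5255) = ((23456/12877 - 240/15281) - 24034)*(-5255) = (355340656/196773437 - 24034)*(-5255) = -4728897444202/196773437*(-5255) = 24850356069281510/196773437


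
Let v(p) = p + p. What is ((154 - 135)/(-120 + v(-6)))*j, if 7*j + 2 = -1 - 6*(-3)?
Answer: -95/308 ≈ -0.30844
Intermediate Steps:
v(p) = 2*p
j = 15/7 (j = -2/7 + (-1 - 6*(-3))/7 = -2/7 + (-1 + 18)/7 = -2/7 + (⅐)*17 = -2/7 + 17/7 = 15/7 ≈ 2.1429)
((154 - 135)/(-120 + v(-6)))*j = ((154 - 135)/(-120 + 2*(-6)))*(15/7) = (19/(-120 - 12))*(15/7) = (19/(-132))*(15/7) = (19*(-1/132))*(15/7) = -19/132*15/7 = -95/308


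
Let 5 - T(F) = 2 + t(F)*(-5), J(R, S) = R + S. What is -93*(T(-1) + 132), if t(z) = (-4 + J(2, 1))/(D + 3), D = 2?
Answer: -12462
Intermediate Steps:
t(z) = -⅕ (t(z) = (-4 + (2 + 1))/(2 + 3) = (-4 + 3)/5 = -1*⅕ = -⅕)
T(F) = 2 (T(F) = 5 - (2 - ⅕*(-5)) = 5 - (2 + 1) = 5 - 1*3 = 5 - 3 = 2)
-93*(T(-1) + 132) = -93*(2 + 132) = -93*134 = -12462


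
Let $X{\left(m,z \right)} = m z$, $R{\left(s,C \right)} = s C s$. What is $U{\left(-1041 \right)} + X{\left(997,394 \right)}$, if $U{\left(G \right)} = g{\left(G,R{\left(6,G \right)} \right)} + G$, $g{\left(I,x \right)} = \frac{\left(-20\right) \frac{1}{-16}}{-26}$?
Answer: $\frac{40744803}{104} \approx 3.9178 \cdot 10^{5}$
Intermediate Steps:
$R{\left(s,C \right)} = C s^{2}$ ($R{\left(s,C \right)} = C s s = C s^{2}$)
$g{\left(I,x \right)} = - \frac{5}{104}$ ($g{\left(I,x \right)} = \left(-20\right) \left(- \frac{1}{16}\right) \left(- \frac{1}{26}\right) = \frac{5}{4} \left(- \frac{1}{26}\right) = - \frac{5}{104}$)
$U{\left(G \right)} = - \frac{5}{104} + G$
$U{\left(-1041 \right)} + X{\left(997,394 \right)} = \left(- \frac{5}{104} - 1041\right) + 997 \cdot 394 = - \frac{108269}{104} + 392818 = \frac{40744803}{104}$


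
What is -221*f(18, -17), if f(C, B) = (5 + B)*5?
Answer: 13260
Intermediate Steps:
f(C, B) = 25 + 5*B
-221*f(18, -17) = -221*(25 + 5*(-17)) = -221*(25 - 85) = -221*(-60) = 13260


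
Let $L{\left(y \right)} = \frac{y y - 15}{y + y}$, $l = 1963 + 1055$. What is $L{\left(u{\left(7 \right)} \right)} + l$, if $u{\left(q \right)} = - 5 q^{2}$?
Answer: $\frac{141881}{49} \approx 2895.5$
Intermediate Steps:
$l = 3018$
$L{\left(y \right)} = \frac{-15 + y^{2}}{2 y}$ ($L{\left(y \right)} = \frac{y^{2} - 15}{2 y} = \left(-15 + y^{2}\right) \frac{1}{2 y} = \frac{-15 + y^{2}}{2 y}$)
$L{\left(u{\left(7 \right)} \right)} + l = \frac{-15 + \left(- 5 \cdot 7^{2}\right)^{2}}{2 \left(- 5 \cdot 7^{2}\right)} + 3018 = \frac{-15 + \left(\left(-5\right) 49\right)^{2}}{2 \left(\left(-5\right) 49\right)} + 3018 = \frac{-15 + \left(-245\right)^{2}}{2 \left(-245\right)} + 3018 = \frac{1}{2} \left(- \frac{1}{245}\right) \left(-15 + 60025\right) + 3018 = \frac{1}{2} \left(- \frac{1}{245}\right) 60010 + 3018 = - \frac{6001}{49} + 3018 = \frac{141881}{49}$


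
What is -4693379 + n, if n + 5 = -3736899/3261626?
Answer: -15308067019283/3261626 ≈ -4.6934e+6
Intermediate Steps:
n = -20045029/3261626 (n = -5 - 3736899/3261626 = -20045029/3261626 ≈ -6.1457)
-4693379 + n = -4693379 - 20045029/3261626 = -15308067019283/3261626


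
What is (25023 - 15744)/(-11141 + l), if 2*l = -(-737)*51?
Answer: 18558/15305 ≈ 1.2125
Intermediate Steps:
l = 37587/2 (l = (-(-737)*51)/2 = (-1*(-37587))/2 = (½)*37587 = 37587/2 ≈ 18794.)
(25023 - 15744)/(-11141 + l) = (25023 - 15744)/(-11141 + 37587/2) = 9279/(15305/2) = 9279*(2/15305) = 18558/15305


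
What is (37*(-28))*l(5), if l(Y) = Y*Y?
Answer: -25900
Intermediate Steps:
l(Y) = Y²
(37*(-28))*l(5) = (37*(-28))*5² = -1036*25 = -25900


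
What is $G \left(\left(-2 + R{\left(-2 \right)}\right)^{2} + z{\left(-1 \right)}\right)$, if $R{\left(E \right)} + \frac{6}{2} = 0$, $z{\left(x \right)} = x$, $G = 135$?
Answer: $3240$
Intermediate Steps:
$R{\left(E \right)} = -3$ ($R{\left(E \right)} = -3 + 0 = -3$)
$G \left(\left(-2 + R{\left(-2 \right)}\right)^{2} + z{\left(-1 \right)}\right) = 135 \left(\left(-2 - 3\right)^{2} - 1\right) = 135 \left(\left(-5\right)^{2} - 1\right) = 135 \left(25 - 1\right) = 135 \cdot 24 = 3240$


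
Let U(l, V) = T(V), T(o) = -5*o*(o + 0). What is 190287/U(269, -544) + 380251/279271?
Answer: 509508158903/413231713280 ≈ 1.2330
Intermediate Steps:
T(o) = -5*o² (T(o) = -5*o*o = -5*o²)
U(l, V) = -5*V²
190287/U(269, -544) + 380251/279271 = 190287/((-5*(-544)²)) + 380251/279271 = 190287/((-5*295936)) + 380251*(1/279271) = 190287/(-1479680) + 380251/279271 = 190287*(-1/1479680) + 380251/279271 = -190287/1479680 + 380251/279271 = 509508158903/413231713280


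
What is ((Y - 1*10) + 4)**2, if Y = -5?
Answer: 121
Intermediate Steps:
((Y - 1*10) + 4)**2 = ((-5 - 1*10) + 4)**2 = ((-5 - 10) + 4)**2 = (-15 + 4)**2 = (-11)**2 = 121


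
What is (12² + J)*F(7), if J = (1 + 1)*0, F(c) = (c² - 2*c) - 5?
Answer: 4320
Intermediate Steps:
F(c) = -5 + c² - 2*c
J = 0 (J = 2*0 = 0)
(12² + J)*F(7) = (12² + 0)*(-5 + 7² - 2*7) = (144 + 0)*(-5 + 49 - 14) = 144*30 = 4320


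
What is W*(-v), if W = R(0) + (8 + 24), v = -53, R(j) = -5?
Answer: 1431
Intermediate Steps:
W = 27 (W = -5 + (8 + 24) = -5 + 32 = 27)
W*(-v) = 27*(-1*(-53)) = 27*53 = 1431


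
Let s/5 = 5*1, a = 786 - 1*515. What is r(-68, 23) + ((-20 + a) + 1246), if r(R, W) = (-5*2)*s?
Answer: 1247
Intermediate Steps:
a = 271 (a = 786 - 515 = 271)
s = 25 (s = 5*(5*1) = 5*5 = 25)
r(R, W) = -250 (r(R, W) = -5*2*25 = -10*25 = -250)
r(-68, 23) + ((-20 + a) + 1246) = -250 + ((-20 + 271) + 1246) = -250 + (251 + 1246) = -250 + 1497 = 1247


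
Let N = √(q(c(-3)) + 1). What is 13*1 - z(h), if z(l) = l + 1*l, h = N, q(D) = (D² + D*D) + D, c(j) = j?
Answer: 5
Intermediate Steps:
q(D) = D + 2*D² (q(D) = (D² + D²) + D = 2*D² + D = D + 2*D²)
N = 4 (N = √(-3*(1 + 2*(-3)) + 1) = √(-3*(1 - 6) + 1) = √(-3*(-5) + 1) = √(15 + 1) = √16 = 4)
h = 4
z(l) = 2*l (z(l) = l + l = 2*l)
13*1 - z(h) = 13*1 - 2*4 = 13 - 1*8 = 13 - 8 = 5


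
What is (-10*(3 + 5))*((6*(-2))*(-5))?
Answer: -4800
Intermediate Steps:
(-10*(3 + 5))*((6*(-2))*(-5)) = (-10*8)*(-12*(-5)) = -80*60 = -4800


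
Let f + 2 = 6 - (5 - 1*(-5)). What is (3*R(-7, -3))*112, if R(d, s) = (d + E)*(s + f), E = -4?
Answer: 33264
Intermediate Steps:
f = -6 (f = -2 + (6 - (5 - 1*(-5))) = -2 + (6 - (5 + 5)) = -2 + (6 - 1*10) = -2 + (6 - 10) = -2 - 4 = -6)
R(d, s) = (-6 + s)*(-4 + d) (R(d, s) = (d - 4)*(s - 6) = (-4 + d)*(-6 + s) = (-6 + s)*(-4 + d))
(3*R(-7, -3))*112 = (3*(24 - 6*(-7) - 4*(-3) - 7*(-3)))*112 = (3*(24 + 42 + 12 + 21))*112 = (3*99)*112 = 297*112 = 33264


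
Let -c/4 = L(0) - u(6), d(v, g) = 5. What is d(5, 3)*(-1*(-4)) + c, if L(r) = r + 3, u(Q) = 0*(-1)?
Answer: 8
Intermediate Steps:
u(Q) = 0
L(r) = 3 + r
c = -12 (c = -4*((3 + 0) - 1*0) = -4*(3 + 0) = -4*3 = -12)
d(5, 3)*(-1*(-4)) + c = 5*(-1*(-4)) - 12 = 5*4 - 12 = 20 - 12 = 8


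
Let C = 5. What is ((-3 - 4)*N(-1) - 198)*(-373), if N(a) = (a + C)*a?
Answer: 63410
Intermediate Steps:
N(a) = a*(5 + a) (N(a) = (a + 5)*a = (5 + a)*a = a*(5 + a))
((-3 - 4)*N(-1) - 198)*(-373) = ((-3 - 4)*(-(5 - 1)) - 198)*(-373) = (-(-7)*4 - 198)*(-373) = (-7*(-4) - 198)*(-373) = (28 - 198)*(-373) = -170*(-373) = 63410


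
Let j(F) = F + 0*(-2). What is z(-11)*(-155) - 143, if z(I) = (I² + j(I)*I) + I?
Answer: -35948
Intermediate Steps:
j(F) = F (j(F) = F + 0 = F)
z(I) = I + 2*I² (z(I) = (I² + I*I) + I = (I² + I²) + I = 2*I² + I = I + 2*I²)
z(-11)*(-155) - 143 = -11*(1 + 2*(-11))*(-155) - 143 = -11*(1 - 22)*(-155) - 143 = -11*(-21)*(-155) - 143 = 231*(-155) - 143 = -35805 - 143 = -35948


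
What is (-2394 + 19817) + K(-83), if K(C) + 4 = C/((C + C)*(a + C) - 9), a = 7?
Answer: 219601250/12607 ≈ 17419.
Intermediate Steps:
K(C) = -4 + C/(-9 + 2*C*(7 + C)) (K(C) = -4 + C/((C + C)*(7 + C) - 9) = -4 + C/((2*C)*(7 + C) - 9) = -4 + C/(2*C*(7 + C) - 9) = -4 + C/(-9 + 2*C*(7 + C)))
(-2394 + 19817) + K(-83) = (-2394 + 19817) + (36 - 55*(-83) - 8*(-83)²)/(-9 + 2*(-83)² + 14*(-83)) = 17423 + (36 + 4565 - 8*6889)/(-9 + 2*6889 - 1162) = 17423 + (36 + 4565 - 55112)/(-9 + 13778 - 1162) = 17423 - 50511/12607 = 219601250/12607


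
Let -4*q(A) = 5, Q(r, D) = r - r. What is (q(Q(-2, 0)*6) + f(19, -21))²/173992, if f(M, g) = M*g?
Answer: 2563201/2783872 ≈ 0.92073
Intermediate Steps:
Q(r, D) = 0
q(A) = -5/4 (q(A) = -¼*5 = -5/4)
(q(Q(-2, 0)*6) + f(19, -21))²/173992 = (-5/4 + 19*(-21))²/173992 = (-5/4 - 399)²*(1/173992) = (-1601/4)²*(1/173992) = (2563201/16)*(1/173992) = 2563201/2783872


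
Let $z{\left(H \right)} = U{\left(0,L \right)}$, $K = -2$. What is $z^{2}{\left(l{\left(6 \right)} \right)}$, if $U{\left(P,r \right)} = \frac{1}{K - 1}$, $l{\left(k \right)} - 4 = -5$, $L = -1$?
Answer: $\frac{1}{9} \approx 0.11111$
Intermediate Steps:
$l{\left(k \right)} = -1$ ($l{\left(k \right)} = 4 - 5 = -1$)
$U{\left(P,r \right)} = - \frac{1}{3}$ ($U{\left(P,r \right)} = \frac{1}{-2 - 1} = \frac{1}{-3} = - \frac{1}{3}$)
$z{\left(H \right)} = - \frac{1}{3}$
$z^{2}{\left(l{\left(6 \right)} \right)} = \left(- \frac{1}{3}\right)^{2} = \frac{1}{9}$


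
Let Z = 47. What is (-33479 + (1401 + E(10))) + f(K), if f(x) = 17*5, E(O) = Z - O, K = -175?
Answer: -31956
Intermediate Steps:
E(O) = 47 - O
f(x) = 85
(-33479 + (1401 + E(10))) + f(K) = (-33479 + (1401 + (47 - 1*10))) + 85 = (-33479 + (1401 + (47 - 10))) + 85 = (-33479 + (1401 + 37)) + 85 = (-33479 + 1438) + 85 = -32041 + 85 = -31956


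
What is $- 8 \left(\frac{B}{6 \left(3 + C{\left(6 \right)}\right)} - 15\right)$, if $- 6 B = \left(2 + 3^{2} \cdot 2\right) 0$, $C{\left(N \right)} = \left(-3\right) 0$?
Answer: $120$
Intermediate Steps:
$C{\left(N \right)} = 0$
$B = 0$ ($B = - \frac{\left(2 + 3^{2} \cdot 2\right) 0}{6} = - \frac{\left(2 + 9 \cdot 2\right) 0}{6} = - \frac{\left(2 + 18\right) 0}{6} = - \frac{20 \cdot 0}{6} = \left(- \frac{1}{6}\right) 0 = 0$)
$- 8 \left(\frac{B}{6 \left(3 + C{\left(6 \right)}\right)} - 15\right) = - 8 \left(\frac{0}{6 \left(3 + 0\right)} - 15\right) = - 8 \left(\frac{0}{6 \cdot 3} - 15\right) = - 8 \left(\frac{0}{18} - 15\right) = - 8 \left(0 \cdot \frac{1}{18} - 15\right) = - 8 \left(0 - 15\right) = \left(-8\right) \left(-15\right) = 120$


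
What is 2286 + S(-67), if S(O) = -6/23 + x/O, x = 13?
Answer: 3522025/1541 ≈ 2285.5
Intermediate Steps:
S(O) = -6/23 + 13/O
2286 + S(-67) = 2286 + (-6/23 + 13/(-67)) = 2286 + (-6/23 + 13*(-1/67)) = 2286 + (-6/23 - 13/67) = 2286 - 701/1541 = 3522025/1541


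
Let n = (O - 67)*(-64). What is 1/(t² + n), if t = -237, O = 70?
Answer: 1/55977 ≈ 1.7864e-5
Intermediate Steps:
n = -192 (n = (70 - 67)*(-64) = 3*(-64) = -192)
1/(t² + n) = 1/((-237)² - 192) = 1/(56169 - 192) = 1/55977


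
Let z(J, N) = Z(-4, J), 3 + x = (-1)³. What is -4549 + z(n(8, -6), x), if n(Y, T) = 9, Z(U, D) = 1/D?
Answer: -40940/9 ≈ -4548.9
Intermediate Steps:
x = -4 (x = -3 + (-1)³ = -3 - 1 = -4)
z(J, N) = 1/J
-4549 + z(n(8, -6), x) = -4549 + 1/9 = -4549 + ⅑ = -40940/9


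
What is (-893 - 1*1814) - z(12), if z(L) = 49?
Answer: -2756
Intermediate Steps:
(-893 - 1*1814) - z(12) = (-893 - 1*1814) - 1*49 = (-893 - 1814) - 49 = -2707 - 49 = -2756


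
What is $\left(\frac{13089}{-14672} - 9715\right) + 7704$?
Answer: $- \frac{29518481}{14672} \approx -2011.9$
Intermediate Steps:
$\left(\frac{13089}{-14672} - 9715\right) + 7704 = \left(13089 \left(- \frac{1}{14672}\right) - 9715\right) + 7704 = \left(- \frac{13089}{14672} - 9715\right) + 7704 = - \frac{142551569}{14672} + 7704 = - \frac{29518481}{14672}$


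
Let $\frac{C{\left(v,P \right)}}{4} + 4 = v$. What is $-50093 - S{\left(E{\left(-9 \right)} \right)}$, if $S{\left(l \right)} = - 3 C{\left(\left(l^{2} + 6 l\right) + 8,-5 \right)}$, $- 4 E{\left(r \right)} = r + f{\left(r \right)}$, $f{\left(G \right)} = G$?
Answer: $-49478$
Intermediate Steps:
$C{\left(v,P \right)} = -16 + 4 v$
$E{\left(r \right)} = - \frac{r}{2}$ ($E{\left(r \right)} = - \frac{r + r}{4} = - \frac{2 r}{4} = - \frac{r}{2}$)
$S{\left(l \right)} = -48 - 72 l - 12 l^{2}$ ($S{\left(l \right)} = - 3 \left(-16 + 4 \left(\left(l^{2} + 6 l\right) + 8\right)\right) = - 3 \left(-16 + 4 \left(8 + l^{2} + 6 l\right)\right) = - 3 \left(-16 + \left(32 + 4 l^{2} + 24 l\right)\right) = - 3 \left(16 + 4 l^{2} + 24 l\right) = -48 - 72 l - 12 l^{2}$)
$-50093 - S{\left(E{\left(-9 \right)} \right)} = -50093 - \left(-48 - 72 \left(\left(- \frac{1}{2}\right) \left(-9\right)\right) - 12 \left(\left(- \frac{1}{2}\right) \left(-9\right)\right)^{2}\right) = -50093 - \left(-48 - 324 - 12 \left(\frac{9}{2}\right)^{2}\right) = -50093 - \left(-48 - 324 - 243\right) = -50093 - -615 = -50093 + 615 = -49478$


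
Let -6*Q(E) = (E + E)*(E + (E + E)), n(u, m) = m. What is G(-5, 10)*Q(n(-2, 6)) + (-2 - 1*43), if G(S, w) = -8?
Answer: 243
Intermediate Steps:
Q(E) = -E² (Q(E) = -(E + E)*(E + (E + E))/6 = -2*E*(E + 2*E)/6 = -2*E*3*E/6 = -E²)
G(-5, 10)*Q(n(-2, 6)) + (-2 - 1*43) = -(-8)*6² + (-2 - 1*43) = -(-8)*36 + (-2 - 43) = -8*(-36) - 45 = 288 - 45 = 243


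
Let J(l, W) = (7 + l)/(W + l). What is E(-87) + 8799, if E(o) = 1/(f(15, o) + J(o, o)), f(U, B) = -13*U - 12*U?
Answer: 286715328/32585 ≈ 8799.0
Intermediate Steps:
f(U, B) = -25*U
J(l, W) = (7 + l)/(W + l)
E(o) = 1/(-375 + (7 + o)/(2*o)) (E(o) = 1/(-25*15 + (7 + o)/(o + o)) = 1/(-375 + (7 + o)/((2*o))) = 1/(-375 + (1/(2*o))*(7 + o)) = 1/(-375 + (7 + o)/(2*o)))
E(-87) + 8799 = (2/7)*(-87)/(1 - 107*(-87)) + 8799 = (2/7)*(-87)/(1 + 9309) + 8799 = (2/7)*(-87)/9310 + 8799 = (2/7)*(-87)*(1/9310) + 8799 = -87/32585 + 8799 = 286715328/32585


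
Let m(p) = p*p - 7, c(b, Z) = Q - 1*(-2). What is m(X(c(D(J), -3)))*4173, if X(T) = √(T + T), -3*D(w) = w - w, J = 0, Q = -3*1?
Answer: -37557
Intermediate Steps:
Q = -3
D(w) = 0 (D(w) = -(w - w)/3 = -⅓*0 = 0)
c(b, Z) = -1 (c(b, Z) = -3 - 1*(-2) = -3 + 2 = -1)
X(T) = √2*√T (X(T) = √(2*T) = √2*√T)
m(p) = -7 + p² (m(p) = p² - 7 = -7 + p²)
m(X(c(D(J), -3)))*4173 = (-7 + (√2*√(-1))²)*4173 = (-7 + (√2*I)²)*4173 = (-7 + (I*√2)²)*4173 = (-7 - 2)*4173 = -9*4173 = -37557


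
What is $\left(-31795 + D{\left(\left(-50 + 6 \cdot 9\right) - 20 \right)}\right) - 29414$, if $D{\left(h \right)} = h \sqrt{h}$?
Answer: $-61209 - 64 i \approx -61209.0 - 64.0 i$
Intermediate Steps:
$D{\left(h \right)} = h^{\frac{3}{2}}$
$\left(-31795 + D{\left(\left(-50 + 6 \cdot 9\right) - 20 \right)}\right) - 29414 = \left(-31795 + \left(\left(-50 + 6 \cdot 9\right) - 20\right)^{\frac{3}{2}}\right) - 29414 = \left(-31795 + \left(\left(-50 + 54\right) - 20\right)^{\frac{3}{2}}\right) - 29414 = \left(-31795 + \left(4 - 20\right)^{\frac{3}{2}}\right) - 29414 = \left(-31795 + \left(-16\right)^{\frac{3}{2}}\right) - 29414 = \left(-31795 - 64 i\right) - 29414 = -61209 - 64 i$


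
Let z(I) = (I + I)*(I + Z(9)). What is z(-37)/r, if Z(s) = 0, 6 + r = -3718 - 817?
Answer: -2738/4541 ≈ -0.60295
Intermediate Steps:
r = -4541 (r = -6 + (-3718 - 817) = -6 - 4535 = -4541)
z(I) = 2*I**2 (z(I) = (I + I)*(I + 0) = (2*I)*I = 2*I**2)
z(-37)/r = (2*(-37)**2)/(-4541) = (2*1369)*(-1/4541) = 2738*(-1/4541) = -2738/4541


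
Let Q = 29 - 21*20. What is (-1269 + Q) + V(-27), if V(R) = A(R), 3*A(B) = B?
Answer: -1669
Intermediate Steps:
A(B) = B/3
V(R) = R/3
Q = -391 (Q = 29 - 420 = -391)
(-1269 + Q) + V(-27) = (-1269 - 391) + (1/3)*(-27) = -1660 - 9 = -1669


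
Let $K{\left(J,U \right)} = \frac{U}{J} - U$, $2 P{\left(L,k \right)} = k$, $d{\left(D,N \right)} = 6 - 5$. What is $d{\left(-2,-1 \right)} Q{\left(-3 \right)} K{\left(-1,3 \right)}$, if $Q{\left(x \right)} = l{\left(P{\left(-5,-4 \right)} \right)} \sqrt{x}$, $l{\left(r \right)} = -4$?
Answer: $24 i \sqrt{3} \approx 41.569 i$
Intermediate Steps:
$d{\left(D,N \right)} = 1$
$P{\left(L,k \right)} = \frac{k}{2}$
$Q{\left(x \right)} = - 4 \sqrt{x}$
$K{\left(J,U \right)} = - U + \frac{U}{J}$
$d{\left(-2,-1 \right)} Q{\left(-3 \right)} K{\left(-1,3 \right)} = 1 \left(- 4 \sqrt{-3}\right) \left(\left(-1\right) 3 + \frac{3}{-1}\right) = 1 \left(- 4 i \sqrt{3}\right) \left(-3 + 3 \left(-1\right)\right) = 1 \left(- 4 i \sqrt{3}\right) \left(-3 - 3\right) = - 4 i \sqrt{3} \left(-6\right) = 24 i \sqrt{3}$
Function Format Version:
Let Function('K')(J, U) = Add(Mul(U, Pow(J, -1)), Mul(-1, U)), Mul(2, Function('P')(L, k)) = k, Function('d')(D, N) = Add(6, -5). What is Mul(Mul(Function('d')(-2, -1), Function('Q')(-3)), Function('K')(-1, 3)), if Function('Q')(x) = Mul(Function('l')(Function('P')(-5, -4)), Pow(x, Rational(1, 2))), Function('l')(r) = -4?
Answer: Mul(24, I, Pow(3, Rational(1, 2))) ≈ Mul(41.569, I)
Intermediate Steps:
Function('d')(D, N) = 1
Function('P')(L, k) = Mul(Rational(1, 2), k)
Function('Q')(x) = Mul(-4, Pow(x, Rational(1, 2)))
Function('K')(J, U) = Add(Mul(-1, U), Mul(U, Pow(J, -1)))
Mul(Mul(Function('d')(-2, -1), Function('Q')(-3)), Function('K')(-1, 3)) = Mul(Mul(1, Mul(-4, Pow(-3, Rational(1, 2)))), Add(Mul(-1, 3), Mul(3, Pow(-1, -1)))) = Mul(Mul(1, Mul(-4, Mul(I, Pow(3, Rational(1, 2))))), Add(-3, Mul(3, -1))) = Mul(Mul(1, Mul(-4, I, Pow(3, Rational(1, 2)))), Add(-3, -3)) = Mul(Mul(-4, I, Pow(3, Rational(1, 2))), -6) = Mul(24, I, Pow(3, Rational(1, 2)))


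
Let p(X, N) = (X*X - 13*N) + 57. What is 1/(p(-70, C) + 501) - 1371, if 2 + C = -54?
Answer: -8481005/6186 ≈ -1371.0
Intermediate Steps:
C = -56 (C = -2 - 54 = -56)
p(X, N) = 57 + X**2 - 13*N (p(X, N) = (X**2 - 13*N) + 57 = 57 + X**2 - 13*N)
1/(p(-70, C) + 501) - 1371 = 1/((57 + (-70)**2 - 13*(-56)) + 501) - 1371 = 1/((57 + 4900 + 728) + 501) - 1371 = 1/(5685 + 501) - 1371 = 1/6186 - 1371 = -8481005/6186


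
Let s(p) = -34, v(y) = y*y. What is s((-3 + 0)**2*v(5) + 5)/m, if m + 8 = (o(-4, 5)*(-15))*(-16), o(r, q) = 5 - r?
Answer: -17/1076 ≈ -0.015799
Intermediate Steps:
v(y) = y**2
m = 2152 (m = -8 + ((5 - 1*(-4))*(-15))*(-16) = -8 + ((5 + 4)*(-15))*(-16) = -8 + (9*(-15))*(-16) = -8 - 135*(-16) = -8 + 2160 = 2152)
s((-3 + 0)**2*v(5) + 5)/m = -34/2152 = -34*1/2152 = -17/1076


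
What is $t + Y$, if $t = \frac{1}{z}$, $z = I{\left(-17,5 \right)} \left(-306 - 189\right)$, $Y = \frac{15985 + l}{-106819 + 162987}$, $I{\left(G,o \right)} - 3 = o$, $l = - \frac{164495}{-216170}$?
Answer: $\frac{48829286663}{171720259920} \approx 0.28435$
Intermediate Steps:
$l = \frac{32899}{43234}$ ($l = \left(-164495\right) \left(- \frac{1}{216170}\right) = \frac{32899}{43234} \approx 0.76095$)
$I{\left(G,o \right)} = 3 + o$
$Y = \frac{98732627}{346909616}$ ($Y = \frac{15985 + \frac{32899}{43234}}{-106819 + 162987} = \frac{691128389}{43234 \cdot 56168} = \frac{691128389}{43234} \cdot \frac{1}{56168} = \frac{98732627}{346909616} \approx 0.28461$)
$z = -3960$ ($z = \left(3 + 5\right) \left(-306 - 189\right) = 8 \left(-495\right) = -3960$)
$t = - \frac{1}{3960}$ ($t = \frac{1}{-3960} = - \frac{1}{3960} \approx -0.00025253$)
$t + Y = - \frac{1}{3960} + \frac{98732627}{346909616} = \frac{48829286663}{171720259920}$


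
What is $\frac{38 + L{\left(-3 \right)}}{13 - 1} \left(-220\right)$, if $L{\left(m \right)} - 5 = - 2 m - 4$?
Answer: $-825$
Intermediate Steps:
$L{\left(m \right)} = 1 - 2 m$ ($L{\left(m \right)} = 5 - \left(4 + 2 m\right) = 1 - 2 m$)
$\frac{38 + L{\left(-3 \right)}}{13 - 1} \left(-220\right) = \frac{38 + \left(1 - -6\right)}{13 - 1} \left(-220\right) = \frac{38 + \left(1 + 6\right)}{12} \left(-220\right) = \left(38 + 7\right) \frac{1}{12} \left(-220\right) = 45 \cdot \frac{1}{12} \left(-220\right) = \frac{15}{4} \left(-220\right) = -825$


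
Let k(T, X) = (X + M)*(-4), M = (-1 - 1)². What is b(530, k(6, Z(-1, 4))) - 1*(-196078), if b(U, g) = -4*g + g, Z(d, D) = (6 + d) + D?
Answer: 196234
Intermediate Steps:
M = 4 (M = (-2)² = 4)
Z(d, D) = 6 + D + d
k(T, X) = -16 - 4*X (k(T, X) = (X + 4)*(-4) = (4 + X)*(-4) = -16 - 4*X)
b(U, g) = -3*g
b(530, k(6, Z(-1, 4))) - 1*(-196078) = -3*(-16 - 4*(6 + 4 - 1)) - 1*(-196078) = -3*(-16 - 4*9) + 196078 = -3*(-16 - 36) + 196078 = -3*(-52) + 196078 = 156 + 196078 = 196234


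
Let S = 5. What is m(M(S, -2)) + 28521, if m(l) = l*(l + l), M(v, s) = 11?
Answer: 28763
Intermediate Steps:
m(l) = 2*l² (m(l) = l*(2*l) = 2*l²)
m(M(S, -2)) + 28521 = 2*11² + 28521 = 2*121 + 28521 = 242 + 28521 = 28763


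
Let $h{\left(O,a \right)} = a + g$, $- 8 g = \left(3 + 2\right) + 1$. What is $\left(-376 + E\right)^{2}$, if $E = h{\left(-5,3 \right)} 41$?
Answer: $\frac{1288225}{16} \approx 80514.0$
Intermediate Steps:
$g = - \frac{3}{4}$ ($g = - \frac{\left(3 + 2\right) + 1}{8} = - \frac{5 + 1}{8} = \left(- \frac{1}{8}\right) 6 = - \frac{3}{4} \approx -0.75$)
$h{\left(O,a \right)} = - \frac{3}{4} + a$ ($h{\left(O,a \right)} = a - \frac{3}{4} = - \frac{3}{4} + a$)
$E = \frac{369}{4}$ ($E = \left(- \frac{3}{4} + 3\right) 41 = \frac{9}{4} \cdot 41 = \frac{369}{4} \approx 92.25$)
$\left(-376 + E\right)^{2} = \left(-376 + \frac{369}{4}\right)^{2} = \left(- \frac{1135}{4}\right)^{2} = \frac{1288225}{16}$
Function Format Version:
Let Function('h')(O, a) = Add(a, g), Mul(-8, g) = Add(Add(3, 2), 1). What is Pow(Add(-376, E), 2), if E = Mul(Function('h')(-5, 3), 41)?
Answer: Rational(1288225, 16) ≈ 80514.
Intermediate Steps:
g = Rational(-3, 4) (g = Mul(Rational(-1, 8), Add(Add(3, 2), 1)) = Mul(Rational(-1, 8), Add(5, 1)) = Mul(Rational(-1, 8), 6) = Rational(-3, 4) ≈ -0.75000)
Function('h')(O, a) = Add(Rational(-3, 4), a) (Function('h')(O, a) = Add(a, Rational(-3, 4)) = Add(Rational(-3, 4), a))
E = Rational(369, 4) (E = Mul(Add(Rational(-3, 4), 3), 41) = Mul(Rational(9, 4), 41) = Rational(369, 4) ≈ 92.250)
Pow(Add(-376, E), 2) = Pow(Add(-376, Rational(369, 4)), 2) = Pow(Rational(-1135, 4), 2) = Rational(1288225, 16)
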